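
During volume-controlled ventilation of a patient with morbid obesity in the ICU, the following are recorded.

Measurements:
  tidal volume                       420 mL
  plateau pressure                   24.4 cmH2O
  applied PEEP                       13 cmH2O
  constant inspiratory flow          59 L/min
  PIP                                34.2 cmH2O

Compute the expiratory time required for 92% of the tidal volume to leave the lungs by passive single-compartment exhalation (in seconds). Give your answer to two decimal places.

Flow: 59 L/min ÷ 60 = 0.9833 L/s.
R = (PIP − Pplat)/V̇ = (34.2 − 24.4) / 0.9833 = 9.8/0.9833 = 9.966 cmH2O·s/L.
C = Vt/(Pplat − PEEP) = 420.0 / (24.4 − 13) = 420.0/11.4 = 36.842 mL/cmH2O.
τ = R × C = 9.966 × 0.03684 L/cmH2O = 0.3671 s.
t = −τ·ln(1 − 0.92) = −0.3671·ln(0.08) = 0.9272 s.

0.93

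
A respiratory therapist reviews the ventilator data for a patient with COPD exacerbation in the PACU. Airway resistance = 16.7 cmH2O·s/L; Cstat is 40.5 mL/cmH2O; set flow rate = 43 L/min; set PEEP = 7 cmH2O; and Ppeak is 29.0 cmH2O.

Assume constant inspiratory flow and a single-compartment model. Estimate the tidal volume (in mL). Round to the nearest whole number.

Flow: 43 L/min ÷ 60 = 0.7167 L/s.
Equation of motion (constant flow): PIP = Vt/C + R·V̇ + PEEP.
Vt/C = PIP − R·V̇ − PEEP = 29.0 − 11.969 − 7 = 10.031 cmH2O.
Vt = C × 10.031 = 40.5 × 10.031 = 406.26 mL.

406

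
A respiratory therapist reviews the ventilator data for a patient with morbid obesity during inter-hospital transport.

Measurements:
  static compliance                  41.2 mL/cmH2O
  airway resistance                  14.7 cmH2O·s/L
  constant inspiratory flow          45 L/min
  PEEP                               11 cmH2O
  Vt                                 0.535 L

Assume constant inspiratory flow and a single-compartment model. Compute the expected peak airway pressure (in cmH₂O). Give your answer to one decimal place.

Flow: 45 L/min ÷ 60 = 0.75 L/s.
Equation of motion (constant flow): PIP = Vt/C + R·V̇ + PEEP.
PIP = 535/41.2 + 14.7×0.75 + 11 = 12.985 + 11.025 + 11 = 35.01 cmH2O.

35.0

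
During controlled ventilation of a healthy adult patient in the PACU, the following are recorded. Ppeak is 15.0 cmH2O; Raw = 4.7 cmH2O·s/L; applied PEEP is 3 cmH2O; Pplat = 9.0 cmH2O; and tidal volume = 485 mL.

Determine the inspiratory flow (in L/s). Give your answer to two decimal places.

flow = (PIP − Pplat) / Raw = 6.0 / 4.7 = 1.277 L/s.

1.28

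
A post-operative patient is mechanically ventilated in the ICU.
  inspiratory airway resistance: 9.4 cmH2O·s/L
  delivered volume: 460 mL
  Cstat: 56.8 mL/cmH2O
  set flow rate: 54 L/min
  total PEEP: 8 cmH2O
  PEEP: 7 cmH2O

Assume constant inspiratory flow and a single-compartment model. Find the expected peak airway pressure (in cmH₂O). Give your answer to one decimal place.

Flow: 54 L/min ÷ 60 = 0.9 L/s.
Total PEEP = 8 cmH2O (set 7 + intrinsic 1); this is the baseline alveolar pressure.
Equation of motion (constant flow): PIP = Vt/C + R·V̇ + PEEP.
PIP = 460/56.8 + 9.4×0.9 + 8 = 8.099 + 8.46 + 8 = 24.559 cmH2O.

24.6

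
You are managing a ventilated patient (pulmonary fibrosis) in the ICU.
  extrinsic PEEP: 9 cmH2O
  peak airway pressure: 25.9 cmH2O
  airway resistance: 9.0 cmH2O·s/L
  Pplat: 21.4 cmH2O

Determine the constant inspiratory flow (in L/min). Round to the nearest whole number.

flow = (PIP − Pplat) / Raw = (25.9 − 21.4) / 9.0 = 0.5 L/s × 60 = 30.0 L/min.

30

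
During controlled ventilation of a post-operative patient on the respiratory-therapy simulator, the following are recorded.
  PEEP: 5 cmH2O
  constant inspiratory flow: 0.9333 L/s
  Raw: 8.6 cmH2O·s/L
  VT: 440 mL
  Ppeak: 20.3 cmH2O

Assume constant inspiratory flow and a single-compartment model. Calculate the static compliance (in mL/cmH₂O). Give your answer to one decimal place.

Equation of motion (constant flow): PIP = Vt/C + R·V̇ + PEEP.
Vt/C = PIP − R·V̇ − PEEP = 20.3 − 8.6×0.9333 − 5 = 20.3 − 8.026 − 5 = 7.274 cmH2O.
C = Vt / 7.274 = 440 / 7.274 = 60.489 mL/cmH2O.

60.5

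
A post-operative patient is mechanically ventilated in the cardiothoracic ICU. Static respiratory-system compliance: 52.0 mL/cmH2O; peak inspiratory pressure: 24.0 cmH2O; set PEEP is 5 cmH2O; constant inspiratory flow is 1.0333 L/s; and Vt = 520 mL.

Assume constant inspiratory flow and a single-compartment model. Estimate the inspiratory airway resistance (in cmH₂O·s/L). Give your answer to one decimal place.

8.7

Equation of motion (constant flow): PIP = Vt/C + R·V̇ + PEEP.
R·V̇ = PIP − Vt/C − PEEP = 24.0 − 520/52.0 − 5 = 24.0 − 10.0 − 5 = 9.0 cmH2O.
R = 9.0 / 1.0333 = 8.71 cmH2O·s/L.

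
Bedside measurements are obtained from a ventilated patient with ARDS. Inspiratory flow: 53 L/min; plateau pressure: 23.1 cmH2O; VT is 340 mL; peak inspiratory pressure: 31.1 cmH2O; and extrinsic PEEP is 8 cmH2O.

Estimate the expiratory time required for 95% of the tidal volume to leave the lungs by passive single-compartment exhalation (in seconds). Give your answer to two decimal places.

0.61

Flow: 53 L/min ÷ 60 = 0.8833 L/s.
R = (PIP − Pplat)/V̇ = (31.1 − 23.1) / 0.8833 = 8.0/0.8833 = 9.057 cmH2O·s/L.
C = Vt/(Pplat − PEEP) = 340.0 / (23.1 − 8) = 340.0/15.1 = 22.517 mL/cmH2O.
τ = R × C = 9.057 × 0.02252 L/cmH2O = 0.204 s.
t = −τ·ln(1 − 0.95) = −0.204·ln(0.05) = 0.6111 s.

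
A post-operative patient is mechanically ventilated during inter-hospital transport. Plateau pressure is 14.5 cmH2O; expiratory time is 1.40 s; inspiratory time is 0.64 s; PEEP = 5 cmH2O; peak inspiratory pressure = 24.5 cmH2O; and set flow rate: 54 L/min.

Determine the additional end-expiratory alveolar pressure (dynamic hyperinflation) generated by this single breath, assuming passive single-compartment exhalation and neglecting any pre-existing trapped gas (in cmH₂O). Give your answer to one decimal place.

Flow: 54 L/min ÷ 60 = 0.9 L/s.
Vt = flow × Ti = 0.9 L/s × 0.64 s × 1000 mL/L = 576.0 mL.
R = (PIP − Pplat)/V̇ = (24.5 − 14.5) / 0.9 = 10.0/0.9 = 11.111 cmH2O·s/L.
C = Vt/(Pplat − PEEP) = 576.0 / (14.5 − 5) = 576.0/9.5 = 60.632 mL/cmH2O.
τ = R × C = 11.111 × 0.06063 L/cmH2O = 0.6737 s.
Fraction remaining = e^(−Te/τ) = e^(−1.40/0.6737) = 0.1252; trapped volume = 576.0 × 0.1252 = 72.115 mL.
Additional alveolar pressure from trapping ≈ V_trapped / C = 72.115 / 60.632 = 1.189 cmH2O.

1.2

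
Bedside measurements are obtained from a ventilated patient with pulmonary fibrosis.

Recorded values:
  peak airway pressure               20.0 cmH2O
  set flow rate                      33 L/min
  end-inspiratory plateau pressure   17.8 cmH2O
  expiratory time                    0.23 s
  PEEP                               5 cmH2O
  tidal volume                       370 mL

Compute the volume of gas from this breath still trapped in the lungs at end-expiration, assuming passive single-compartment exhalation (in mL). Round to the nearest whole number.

51

Flow: 33 L/min ÷ 60 = 0.55 L/s.
R = (PIP − Pplat)/V̇ = (20.0 − 17.8) / 0.55 = 2.2/0.55 = 4.0 cmH2O·s/L.
C = Vt/(Pplat − PEEP) = 370.0 / (17.8 − 5) = 370.0/12.8 = 28.906 mL/cmH2O.
τ = R × C = 4.0 × 0.02891 L/cmH2O = 0.1156 s.
Fraction remaining = e^(−Te/τ) = e^(−0.23/0.1156) = 0.1367.
Trapped volume = 370.0 × 0.1367 = 50.579 mL.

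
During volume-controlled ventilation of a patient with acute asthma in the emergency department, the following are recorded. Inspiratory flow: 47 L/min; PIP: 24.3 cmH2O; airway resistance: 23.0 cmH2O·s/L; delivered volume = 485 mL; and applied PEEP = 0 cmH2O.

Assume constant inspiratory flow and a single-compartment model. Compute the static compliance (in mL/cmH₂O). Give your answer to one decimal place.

Flow: 47 L/min ÷ 60 = 0.7833 L/s.
Equation of motion (constant flow): PIP = Vt/C + R·V̇ + PEEP.
Vt/C = PIP − R·V̇ − PEEP = 24.3 − 23.0×0.7833 − 0 = 24.3 − 18.016 − 0 = 6.284 cmH2O.
C = Vt / 6.284 = 485 / 6.284 = 77.18 mL/cmH2O.

77.2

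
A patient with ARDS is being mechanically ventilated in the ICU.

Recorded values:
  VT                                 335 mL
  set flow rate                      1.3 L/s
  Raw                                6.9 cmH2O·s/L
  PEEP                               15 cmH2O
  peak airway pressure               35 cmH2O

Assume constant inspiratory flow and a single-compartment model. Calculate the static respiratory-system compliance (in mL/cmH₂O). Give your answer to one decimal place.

Equation of motion (constant flow): PIP = Vt/C + R·V̇ + PEEP.
Vt/C = PIP − R·V̇ − PEEP = 35 − 6.9×1.3 − 15 = 35 − 8.97 − 15 = 11.03 cmH2O.
C = Vt / 11.03 = 335 / 11.03 = 30.372 mL/cmH2O.

30.4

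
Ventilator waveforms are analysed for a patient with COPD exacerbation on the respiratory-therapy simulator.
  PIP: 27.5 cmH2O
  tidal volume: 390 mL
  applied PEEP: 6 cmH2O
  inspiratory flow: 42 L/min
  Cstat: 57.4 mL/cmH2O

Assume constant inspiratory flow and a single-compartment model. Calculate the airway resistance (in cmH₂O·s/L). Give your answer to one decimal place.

Flow: 42 L/min ÷ 60 = 0.7 L/s.
Equation of motion (constant flow): PIP = Vt/C + R·V̇ + PEEP.
R·V̇ = PIP − Vt/C − PEEP = 27.5 − 390/57.4 − 6 = 27.5 − 6.794 − 6 = 14.706 cmH2O.
R = 14.706 / 0.7 = 21.009 cmH2O·s/L.

21.0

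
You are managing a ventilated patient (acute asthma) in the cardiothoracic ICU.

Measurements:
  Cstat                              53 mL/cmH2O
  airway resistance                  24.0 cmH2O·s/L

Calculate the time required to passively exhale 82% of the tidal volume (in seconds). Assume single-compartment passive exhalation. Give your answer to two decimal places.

2.18

τ = R × C = 24.0 × 53 mL/cmH2O = 24.0 × 0.053 L/cmH2O = 1.272 s.
Exhaled fraction f = 1 − e^(−t/τ) → t = −τ·ln(1 − f) = −1.272·ln(0.18) = 2.181 s.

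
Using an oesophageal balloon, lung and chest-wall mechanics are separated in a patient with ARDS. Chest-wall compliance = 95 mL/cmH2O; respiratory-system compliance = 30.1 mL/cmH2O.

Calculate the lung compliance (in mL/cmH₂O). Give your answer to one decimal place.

1/CL = 1/Crs − 1/Ccw.
1/CL = 1/30.1 − 1/95 = 0.0227.
CL = 44.053 mL/cmH2O.

44.1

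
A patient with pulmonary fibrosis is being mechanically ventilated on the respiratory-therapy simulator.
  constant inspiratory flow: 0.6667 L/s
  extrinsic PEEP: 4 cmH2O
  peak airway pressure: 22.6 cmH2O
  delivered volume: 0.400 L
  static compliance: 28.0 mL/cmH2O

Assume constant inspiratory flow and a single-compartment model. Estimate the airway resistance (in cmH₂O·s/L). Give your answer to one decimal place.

Equation of motion (constant flow): PIP = Vt/C + R·V̇ + PEEP.
R·V̇ = PIP − Vt/C − PEEP = 22.6 − 400/28.0 − 4 = 22.6 − 14.286 − 4 = 4.314 cmH2O.
R = 4.314 / 0.6667 = 6.471 cmH2O·s/L.

6.5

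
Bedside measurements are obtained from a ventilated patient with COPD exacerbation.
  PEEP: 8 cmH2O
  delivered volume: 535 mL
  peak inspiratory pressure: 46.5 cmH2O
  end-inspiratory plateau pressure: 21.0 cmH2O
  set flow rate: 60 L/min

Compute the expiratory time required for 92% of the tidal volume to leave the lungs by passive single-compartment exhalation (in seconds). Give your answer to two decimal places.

2.65

Flow: 60 L/min ÷ 60 = 1 L/s.
R = (PIP − Pplat)/V̇ = (46.5 − 21.0) / 1 = 25.5/1 = 25.5 cmH2O·s/L.
C = Vt/(Pplat − PEEP) = 535.0 / (21.0 − 8) = 535.0/13.0 = 41.154 mL/cmH2O.
τ = R × C = 25.5 × 0.04115 L/cmH2O = 1.049 s.
t = −τ·ln(1 − 0.92) = −1.049·ln(0.08) = 2.649 s.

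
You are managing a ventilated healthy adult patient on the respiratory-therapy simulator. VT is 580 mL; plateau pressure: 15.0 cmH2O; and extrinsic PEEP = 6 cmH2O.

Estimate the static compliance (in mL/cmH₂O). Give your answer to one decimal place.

64.4

Cstat = Vt / (Pplat − PEEP) = 580 / (15.0 − 6) = 580 / 9.0 = 64.444 mL/cmH2O.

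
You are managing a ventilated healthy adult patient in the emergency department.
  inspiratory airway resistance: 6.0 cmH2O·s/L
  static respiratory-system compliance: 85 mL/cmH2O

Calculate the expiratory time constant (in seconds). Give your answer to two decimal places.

0.51

τ = R × C = 6.0 × 85 mL/cmH2O = 6.0 × 0.085 L/cmH2O = 0.51 s.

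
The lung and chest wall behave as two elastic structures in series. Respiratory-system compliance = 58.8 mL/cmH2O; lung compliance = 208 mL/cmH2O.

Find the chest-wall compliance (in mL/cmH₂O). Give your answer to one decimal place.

82.0

1/Ccw = 1/Crs − 1/CL.
1/Ccw = 1/58.8 − 1/208 = 0.0122.
Ccw = 81.967 mL/cmH2O.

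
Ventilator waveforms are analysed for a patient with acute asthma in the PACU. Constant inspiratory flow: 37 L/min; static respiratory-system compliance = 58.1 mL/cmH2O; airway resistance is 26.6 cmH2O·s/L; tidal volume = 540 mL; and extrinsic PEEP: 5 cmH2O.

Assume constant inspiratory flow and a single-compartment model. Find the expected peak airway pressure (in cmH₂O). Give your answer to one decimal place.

Flow: 37 L/min ÷ 60 = 0.6167 L/s.
Equation of motion (constant flow): PIP = Vt/C + R·V̇ + PEEP.
PIP = 540/58.1 + 26.6×0.6167 + 5 = 9.294 + 16.404 + 5 = 30.698 cmH2O.

30.7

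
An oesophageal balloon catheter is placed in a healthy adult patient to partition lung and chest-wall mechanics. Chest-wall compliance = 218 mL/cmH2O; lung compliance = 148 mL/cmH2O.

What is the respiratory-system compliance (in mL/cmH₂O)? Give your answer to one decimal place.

Lung and chest wall are elastances in series: 1/Crs = 1/CL + 1/Ccw.
1/Crs = 1/148 + 1/218 = 0.01134.
Crs = 88.183 mL/cmH2O.

88.2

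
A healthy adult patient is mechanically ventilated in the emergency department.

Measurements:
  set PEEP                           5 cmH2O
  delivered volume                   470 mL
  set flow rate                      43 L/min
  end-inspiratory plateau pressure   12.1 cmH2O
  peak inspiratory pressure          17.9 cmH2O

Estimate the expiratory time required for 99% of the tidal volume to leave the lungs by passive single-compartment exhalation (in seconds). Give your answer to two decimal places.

Flow: 43 L/min ÷ 60 = 0.7167 L/s.
R = (PIP − Pplat)/V̇ = (17.9 − 12.1) / 0.7167 = 5.8/0.7167 = 8.093 cmH2O·s/L.
C = Vt/(Pplat − PEEP) = 470.0 / (12.1 − 5) = 470.0/7.1 = 66.197 mL/cmH2O.
τ = R × C = 8.093 × 0.0662 L/cmH2O = 0.5358 s.
t = −τ·ln(1 − 0.99) = −0.5358·ln(0.01) = 2.467 s.

2.47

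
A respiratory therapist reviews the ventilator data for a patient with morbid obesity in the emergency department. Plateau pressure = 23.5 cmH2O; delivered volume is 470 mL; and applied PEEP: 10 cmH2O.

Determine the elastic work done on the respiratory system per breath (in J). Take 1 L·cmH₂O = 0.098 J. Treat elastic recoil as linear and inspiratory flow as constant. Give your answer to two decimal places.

Elastic work ≈ ½ × (Pplat − PEEP) × Vt = 0.5 × (23.5 − 10) × 0.470 L = 0.5 × 13.5 × 0.470 = 3.173 L·cmH2O.
× 0.098 J/(L·cmH2O) → 0.311 J.

0.31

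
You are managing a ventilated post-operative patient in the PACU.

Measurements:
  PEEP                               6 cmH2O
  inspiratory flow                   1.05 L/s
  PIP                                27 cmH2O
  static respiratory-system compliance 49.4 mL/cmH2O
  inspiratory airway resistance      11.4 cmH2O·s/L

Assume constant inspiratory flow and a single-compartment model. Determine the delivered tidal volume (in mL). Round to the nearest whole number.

446

Equation of motion (constant flow): PIP = Vt/C + R·V̇ + PEEP.
Vt/C = PIP − R·V̇ − PEEP = 27 − 11.97 − 6 = 9.03 cmH2O.
Vt = C × 9.03 = 49.4 × 9.03 = 446.08 mL.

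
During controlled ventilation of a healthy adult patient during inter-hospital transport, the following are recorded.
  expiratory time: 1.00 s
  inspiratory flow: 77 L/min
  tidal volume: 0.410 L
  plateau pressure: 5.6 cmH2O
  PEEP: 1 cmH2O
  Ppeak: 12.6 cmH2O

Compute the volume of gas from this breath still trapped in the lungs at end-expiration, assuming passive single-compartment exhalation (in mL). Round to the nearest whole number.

52

Flow: 77 L/min ÷ 60 = 1.2833 L/s.
R = (PIP − Pplat)/V̇ = (12.6 − 5.6) / 1.2833 = 7.0/1.2833 = 5.455 cmH2O·s/L.
C = Vt/(Pplat − PEEP) = 410.0 / (5.6 − 1) = 410.0/4.6 = 89.13 mL/cmH2O.
τ = R × C = 5.455 × 0.08913 L/cmH2O = 0.4862 s.
Fraction remaining = e^(−Te/τ) = e^(−1.00/0.4862) = 0.1279.
Trapped volume = 410.0 × 0.1279 = 52.439 mL.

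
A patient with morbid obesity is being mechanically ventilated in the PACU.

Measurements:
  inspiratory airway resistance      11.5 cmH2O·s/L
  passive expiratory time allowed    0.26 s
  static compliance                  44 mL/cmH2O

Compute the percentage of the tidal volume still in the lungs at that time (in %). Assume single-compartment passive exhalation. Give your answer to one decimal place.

59.8

τ = R × C = 11.5 × 44 mL/cmH2O = 11.5 × 0.044 L/cmH2O = 0.506 s.
Passive exhalation: V(t)/V₀ = e^(−t/τ) = e^(−0.26/0.506) = 0.5982.
Fraction remaining = 0.5982 → 59.82%.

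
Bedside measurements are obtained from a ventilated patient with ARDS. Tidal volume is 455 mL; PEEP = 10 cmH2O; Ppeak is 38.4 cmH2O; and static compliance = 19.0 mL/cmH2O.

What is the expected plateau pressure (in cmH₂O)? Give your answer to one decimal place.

Pplat = PEEP + Vt / Cstat = 10 + 455 / 19.0 = 10 + 23.947 = 33.947 cmH2O.

33.9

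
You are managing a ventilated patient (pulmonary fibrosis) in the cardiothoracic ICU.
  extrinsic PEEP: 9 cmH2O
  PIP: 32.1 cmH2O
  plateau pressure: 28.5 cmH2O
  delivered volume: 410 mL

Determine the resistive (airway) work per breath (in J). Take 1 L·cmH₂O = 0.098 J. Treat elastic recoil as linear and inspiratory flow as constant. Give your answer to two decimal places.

With constant inspiratory flow the resistive pressure is constant at PIP − Pplat = 32.1 − 28.5 = 3.6 cmH2O, so resistive work = 3.6 × 0.410 = 1.476 L·cmH2O.
× 0.098 J/(L·cmH2O) → 0.1446 J.

0.14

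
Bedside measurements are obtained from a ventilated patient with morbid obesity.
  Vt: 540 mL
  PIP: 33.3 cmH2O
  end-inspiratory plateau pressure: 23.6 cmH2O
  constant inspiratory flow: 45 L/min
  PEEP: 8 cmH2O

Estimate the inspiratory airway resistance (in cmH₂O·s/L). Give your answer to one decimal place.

12.9

Flow: 45 L/min ÷ 60 = 0.75 L/s.
Raw = (PIP − Pplat) / flow = (33.3 − 23.6) / 0.75 = 9.7 / 0.75 = 12.933 cmH2O·s/L.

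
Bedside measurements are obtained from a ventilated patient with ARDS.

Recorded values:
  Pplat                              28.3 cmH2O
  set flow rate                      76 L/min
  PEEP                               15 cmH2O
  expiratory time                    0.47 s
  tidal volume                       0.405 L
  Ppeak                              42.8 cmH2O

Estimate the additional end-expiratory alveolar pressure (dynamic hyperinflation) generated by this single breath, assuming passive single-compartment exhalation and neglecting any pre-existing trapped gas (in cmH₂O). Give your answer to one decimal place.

Flow: 76 L/min ÷ 60 = 1.2667 L/s.
R = (PIP − Pplat)/V̇ = (42.8 − 28.3) / 1.2667 = 14.5/1.2667 = 11.447 cmH2O·s/L.
C = Vt/(Pplat − PEEP) = 405.0 / (28.3 − 15) = 405.0/13.3 = 30.451 mL/cmH2O.
τ = R × C = 11.447 × 0.03045 L/cmH2O = 0.3486 s.
Fraction remaining = e^(−Te/τ) = e^(−0.47/0.3486) = 0.2597; trapped volume = 405.0 × 0.2597 = 105.18 mL.
Additional alveolar pressure from trapping ≈ V_trapped / C = 105.18 / 30.451 = 3.454 cmH2O.

3.5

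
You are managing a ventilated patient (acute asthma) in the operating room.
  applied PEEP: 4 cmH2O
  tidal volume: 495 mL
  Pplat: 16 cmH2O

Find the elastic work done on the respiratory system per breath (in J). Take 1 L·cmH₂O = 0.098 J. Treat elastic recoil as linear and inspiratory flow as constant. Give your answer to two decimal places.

Elastic work ≈ ½ × (Pplat − PEEP) × Vt = 0.5 × (16 − 4) × 0.495 L = 0.5 × 12.0 × 0.495 = 2.97 L·cmH2O.
× 0.098 J/(L·cmH2O) → 0.2911 J.

0.29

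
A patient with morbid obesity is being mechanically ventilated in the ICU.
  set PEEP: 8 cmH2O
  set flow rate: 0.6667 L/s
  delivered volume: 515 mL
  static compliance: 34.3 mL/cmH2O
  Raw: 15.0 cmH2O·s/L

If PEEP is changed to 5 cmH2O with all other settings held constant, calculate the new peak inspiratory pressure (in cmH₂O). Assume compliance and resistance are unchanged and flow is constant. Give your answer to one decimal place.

PIP = Vt/C + R·V̇ + PEEP (constant-flow equation of motion).
Only the baseline term changes: ΔPIP = ΔPEEP = 5 − 8 = -3.0 cmH2O.
Original PIP = 515/34.3 + 15.0×0.6667 + 8 = 33.015 cmH2O; new PIP = 33.015 + (-3.0) = 30.015 cmH2O.

30.0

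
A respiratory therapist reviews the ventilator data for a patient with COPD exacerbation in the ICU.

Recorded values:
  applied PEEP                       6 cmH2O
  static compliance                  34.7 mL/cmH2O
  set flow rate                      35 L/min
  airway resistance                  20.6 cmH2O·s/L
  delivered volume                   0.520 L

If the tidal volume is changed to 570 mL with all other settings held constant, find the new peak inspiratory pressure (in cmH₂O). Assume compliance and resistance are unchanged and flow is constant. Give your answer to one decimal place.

Flow: 35 L/min ÷ 60 = 0.5833 L/s.
PIP = Vt/C + R·V̇ + PEEP (constant-flow equation of motion).
Only the elastic term changes: ΔPIP = ΔVt / C = (570 − 520) / 34.7 = 1.441 cmH2O.
Original PIP = 520/34.7 + 20.6×0.5833 + 6 = 33.002 cmH2O; new PIP = 33.002 + (1.441) = 34.443 cmH2O.

34.4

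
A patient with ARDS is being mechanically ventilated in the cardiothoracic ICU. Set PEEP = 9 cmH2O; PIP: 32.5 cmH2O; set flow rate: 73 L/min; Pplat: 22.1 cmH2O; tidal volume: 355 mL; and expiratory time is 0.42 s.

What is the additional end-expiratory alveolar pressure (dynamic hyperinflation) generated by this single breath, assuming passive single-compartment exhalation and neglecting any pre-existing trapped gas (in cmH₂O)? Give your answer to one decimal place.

2.1

Flow: 73 L/min ÷ 60 = 1.2167 L/s.
R = (PIP − Pplat)/V̇ = (32.5 − 22.1) / 1.2167 = 10.4/1.2167 = 8.548 cmH2O·s/L.
C = Vt/(Pplat − PEEP) = 355.0 / (22.1 − 9) = 355.0/13.1 = 27.099 mL/cmH2O.
τ = R × C = 8.548 × 0.0271 L/cmH2O = 0.2317 s.
Fraction remaining = e^(−Te/τ) = e^(−0.42/0.2317) = 0.1632; trapped volume = 355.0 × 0.1632 = 57.936 mL.
Additional alveolar pressure from trapping ≈ V_trapped / C = 57.936 / 27.099 = 2.138 cmH2O.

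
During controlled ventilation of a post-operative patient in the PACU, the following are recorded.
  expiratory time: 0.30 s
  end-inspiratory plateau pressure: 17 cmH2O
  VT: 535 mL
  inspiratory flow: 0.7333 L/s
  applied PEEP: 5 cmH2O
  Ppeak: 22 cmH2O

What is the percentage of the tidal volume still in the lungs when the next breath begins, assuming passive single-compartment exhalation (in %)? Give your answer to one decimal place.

37.3

R = (PIP − Pplat)/V̇ = (22 − 17) / 0.7333 = 5.0/0.7333 = 6.818 cmH2O·s/L.
C = Vt/(Pplat − PEEP) = 535.0 / (17 − 5) = 535.0/12.0 = 44.583 mL/cmH2O.
τ = R × C = 6.818 × 0.04458 L/cmH2O = 0.3039 s.
Fraction remaining at end-expiration = e^(−Te/τ) = e^(−0.30/0.3039) = 0.3726 → 37.26%.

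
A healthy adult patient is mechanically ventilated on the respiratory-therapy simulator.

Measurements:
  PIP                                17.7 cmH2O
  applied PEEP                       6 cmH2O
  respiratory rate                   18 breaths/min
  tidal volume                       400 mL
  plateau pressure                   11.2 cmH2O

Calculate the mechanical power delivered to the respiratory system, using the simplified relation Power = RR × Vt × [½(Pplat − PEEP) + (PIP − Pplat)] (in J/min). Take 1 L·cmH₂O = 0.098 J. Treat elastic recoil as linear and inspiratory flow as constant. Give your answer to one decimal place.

Per-breath work = Vt × [½(Pplat−PEEP) + (PIP−Pplat)] = 0.400 × [0.5×5.2 + 6.5] = 0.400 × 9.1 = 3.64 L·cmH2O.
Power = 18 × 3.64 = 65.52 L·cmH2O/min.
× 0.098 J/(L·cmH2O) → 6.421 J/min.

6.4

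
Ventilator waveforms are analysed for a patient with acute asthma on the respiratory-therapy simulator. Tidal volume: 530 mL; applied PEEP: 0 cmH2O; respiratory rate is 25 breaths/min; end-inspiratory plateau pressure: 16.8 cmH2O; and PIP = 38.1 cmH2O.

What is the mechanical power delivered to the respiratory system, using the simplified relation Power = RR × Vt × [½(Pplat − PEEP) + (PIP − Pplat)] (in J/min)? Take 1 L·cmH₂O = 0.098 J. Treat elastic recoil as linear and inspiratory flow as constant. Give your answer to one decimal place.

Per-breath work = Vt × [½(Pplat−PEEP) + (PIP−Pplat)] = 0.530 × [0.5×16.8 + 21.3] = 0.530 × 29.7 = 15.741 L·cmH2O.
Power = 25 × 15.741 = 393.53 L·cmH2O/min.
× 0.098 J/(L·cmH2O) → 38.566 J/min.

38.6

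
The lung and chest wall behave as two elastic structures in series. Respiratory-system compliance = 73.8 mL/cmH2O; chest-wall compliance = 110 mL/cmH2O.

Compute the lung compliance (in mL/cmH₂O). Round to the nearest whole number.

1/CL = 1/Crs − 1/Ccw.
1/CL = 1/73.8 − 1/110 = 0.004459.
CL = 224.27 mL/cmH2O.

224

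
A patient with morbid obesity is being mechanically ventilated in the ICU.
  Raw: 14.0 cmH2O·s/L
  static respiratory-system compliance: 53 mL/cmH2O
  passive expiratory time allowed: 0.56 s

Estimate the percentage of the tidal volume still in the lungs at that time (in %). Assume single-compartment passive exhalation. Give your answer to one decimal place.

47.0

τ = R × C = 14.0 × 53 mL/cmH2O = 14.0 × 0.053 L/cmH2O = 0.742 s.
Passive exhalation: V(t)/V₀ = e^(−t/τ) = e^(−0.56/0.742) = 0.4701.
Fraction remaining = 0.4701 → 47.01%.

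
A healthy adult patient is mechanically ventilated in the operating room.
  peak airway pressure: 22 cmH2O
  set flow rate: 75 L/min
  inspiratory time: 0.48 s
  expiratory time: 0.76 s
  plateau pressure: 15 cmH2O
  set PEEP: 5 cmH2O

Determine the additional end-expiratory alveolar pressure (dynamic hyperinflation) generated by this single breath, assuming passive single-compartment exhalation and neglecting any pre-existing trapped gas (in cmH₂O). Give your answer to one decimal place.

1.0

Flow: 75 L/min ÷ 60 = 1.25 L/s.
Vt = flow × Ti = 1.25 L/s × 0.48 s × 1000 mL/L = 600.0 mL.
R = (PIP − Pplat)/V̇ = (22 − 15) / 1.25 = 7.0/1.25 = 5.6 cmH2O·s/L.
C = Vt/(Pplat − PEEP) = 600.0 / (15 − 5) = 600.0/10.0 = 60.0 mL/cmH2O.
τ = R × C = 5.6 × 0.06 L/cmH2O = 0.336 s.
Fraction remaining = e^(−Te/τ) = e^(−0.76/0.336) = 0.1042; trapped volume = 600.0 × 0.1042 = 62.52 mL.
Additional alveolar pressure from trapping ≈ V_trapped / C = 62.52 / 60.0 = 1.042 cmH2O.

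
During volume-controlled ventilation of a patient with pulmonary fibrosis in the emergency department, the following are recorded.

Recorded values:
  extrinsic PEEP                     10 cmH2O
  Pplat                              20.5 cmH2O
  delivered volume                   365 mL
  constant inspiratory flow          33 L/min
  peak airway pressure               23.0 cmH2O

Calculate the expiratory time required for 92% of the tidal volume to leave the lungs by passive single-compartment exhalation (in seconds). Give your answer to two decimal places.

Flow: 33 L/min ÷ 60 = 0.55 L/s.
R = (PIP − Pplat)/V̇ = (23.0 − 20.5) / 0.55 = 2.5/0.55 = 4.545 cmH2O·s/L.
C = Vt/(Pplat − PEEP) = 365.0 / (20.5 − 10) = 365.0/10.5 = 34.762 mL/cmH2O.
τ = R × C = 4.545 × 0.03476 L/cmH2O = 0.158 s.
t = −τ·ln(1 − 0.92) = −0.158·ln(0.08) = 0.3991 s.

0.40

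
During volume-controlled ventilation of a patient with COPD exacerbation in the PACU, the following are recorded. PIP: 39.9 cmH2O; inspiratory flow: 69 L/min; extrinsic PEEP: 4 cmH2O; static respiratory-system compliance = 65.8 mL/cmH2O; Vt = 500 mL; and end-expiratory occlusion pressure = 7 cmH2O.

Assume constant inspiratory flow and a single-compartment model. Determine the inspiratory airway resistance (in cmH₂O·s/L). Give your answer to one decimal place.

Flow: 69 L/min ÷ 60 = 1.15 L/s.
Total PEEP = 7 cmH2O (set 4 + intrinsic 3); this is the baseline alveolar pressure.
Equation of motion (constant flow): PIP = Vt/C + R·V̇ + PEEP.
R·V̇ = PIP − Vt/C − PEEP = 39.9 − 500/65.8 − 7 = 39.9 − 7.599 − 7 = 25.301 cmH2O.
R = 25.301 / 1.15 = 22.001 cmH2O·s/L.

22.0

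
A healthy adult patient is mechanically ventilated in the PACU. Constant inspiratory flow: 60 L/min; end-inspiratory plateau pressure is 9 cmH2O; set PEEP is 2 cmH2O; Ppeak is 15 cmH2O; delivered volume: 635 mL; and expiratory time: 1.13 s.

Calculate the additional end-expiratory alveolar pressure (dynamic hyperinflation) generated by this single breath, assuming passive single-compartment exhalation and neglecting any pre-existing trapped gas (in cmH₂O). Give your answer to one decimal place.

Flow: 60 L/min ÷ 60 = 1 L/s.
R = (PIP − Pplat)/V̇ = (15 − 9) / 1 = 6.0/1 = 6.0 cmH2O·s/L.
C = Vt/(Pplat − PEEP) = 635.0 / (9 − 2) = 635.0/7.0 = 90.714 mL/cmH2O.
τ = R × C = 6.0 × 0.09071 L/cmH2O = 0.5443 s.
Fraction remaining = e^(−Te/τ) = e^(−1.13/0.5443) = 0.1254; trapped volume = 635.0 × 0.1254 = 79.629 mL.
Additional alveolar pressure from trapping ≈ V_trapped / C = 79.629 / 90.714 = 0.8778 cmH2O.

0.9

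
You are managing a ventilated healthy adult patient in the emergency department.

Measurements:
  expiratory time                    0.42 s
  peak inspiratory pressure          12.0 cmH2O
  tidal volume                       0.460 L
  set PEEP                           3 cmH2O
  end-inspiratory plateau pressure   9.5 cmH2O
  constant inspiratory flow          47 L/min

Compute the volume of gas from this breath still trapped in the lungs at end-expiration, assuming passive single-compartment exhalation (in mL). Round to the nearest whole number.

Flow: 47 L/min ÷ 60 = 0.7833 L/s.
R = (PIP − Pplat)/V̇ = (12.0 − 9.5) / 0.7833 = 2.5/0.7833 = 3.192 cmH2O·s/L.
C = Vt/(Pplat − PEEP) = 460.0 / (9.5 − 3) = 460.0/6.5 = 70.769 mL/cmH2O.
τ = R × C = 3.192 × 0.07077 L/cmH2O = 0.2259 s.
Fraction remaining = e^(−Te/τ) = e^(−0.42/0.2259) = 0.1558.
Trapped volume = 460.0 × 0.1558 = 71.668 mL.

72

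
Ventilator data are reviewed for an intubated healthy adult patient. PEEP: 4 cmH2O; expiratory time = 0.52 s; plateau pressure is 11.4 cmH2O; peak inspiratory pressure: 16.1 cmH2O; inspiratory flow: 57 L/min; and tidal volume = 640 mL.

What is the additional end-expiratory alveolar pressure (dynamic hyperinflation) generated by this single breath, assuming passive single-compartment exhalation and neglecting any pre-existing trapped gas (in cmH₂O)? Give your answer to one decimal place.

2.2

Flow: 57 L/min ÷ 60 = 0.95 L/s.
R = (PIP − Pplat)/V̇ = (16.1 − 11.4) / 0.95 = 4.7/0.95 = 4.947 cmH2O·s/L.
C = Vt/(Pplat − PEEP) = 640.0 / (11.4 − 4) = 640.0/7.4 = 86.486 mL/cmH2O.
τ = R × C = 4.947 × 0.08649 L/cmH2O = 0.4279 s.
Fraction remaining = e^(−Te/τ) = e^(−0.52/0.4279) = 0.2966; trapped volume = 640.0 × 0.2966 = 189.82 mL.
Additional alveolar pressure from trapping ≈ V_trapped / C = 189.82 / 86.486 = 2.195 cmH2O.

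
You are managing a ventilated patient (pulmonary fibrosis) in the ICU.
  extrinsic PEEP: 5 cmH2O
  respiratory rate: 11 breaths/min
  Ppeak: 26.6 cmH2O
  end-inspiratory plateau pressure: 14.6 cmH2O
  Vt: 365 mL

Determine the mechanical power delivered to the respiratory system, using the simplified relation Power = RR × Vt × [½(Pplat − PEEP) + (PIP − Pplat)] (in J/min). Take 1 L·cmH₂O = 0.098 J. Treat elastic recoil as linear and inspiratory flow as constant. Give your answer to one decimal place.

Per-breath work = Vt × [½(Pplat−PEEP) + (PIP−Pplat)] = 0.365 × [0.5×9.6 + 12.0] = 0.365 × 16.8 = 6.132 L·cmH2O.
Power = 11 × 6.132 = 67.452 L·cmH2O/min.
× 0.098 J/(L·cmH2O) → 6.61 J/min.

6.6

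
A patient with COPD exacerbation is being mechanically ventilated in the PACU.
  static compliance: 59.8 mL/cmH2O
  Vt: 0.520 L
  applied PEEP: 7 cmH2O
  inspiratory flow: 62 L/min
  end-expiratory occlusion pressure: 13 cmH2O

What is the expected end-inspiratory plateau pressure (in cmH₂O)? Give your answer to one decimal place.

21.7

End-expiratory occlusion gives total PEEP = 13 cmH2O (intrinsic PEEP = 13 − 7 = 6). Use total PEEP for the elastic gradient.
Pplat = PEEPtotal + Vt / Cstat = 13 + 520 / 59.8 = 13 + 8.696 = 21.696 cmH2O.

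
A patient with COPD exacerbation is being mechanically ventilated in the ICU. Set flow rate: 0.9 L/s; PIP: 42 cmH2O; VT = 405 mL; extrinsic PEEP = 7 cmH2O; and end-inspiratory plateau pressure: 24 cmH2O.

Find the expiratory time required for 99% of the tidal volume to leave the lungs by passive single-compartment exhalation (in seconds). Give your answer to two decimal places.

R = (PIP − Pplat)/V̇ = (42 − 24) / 0.9 = 18.0/0.9 = 20.0 cmH2O·s/L.
C = Vt/(Pplat − PEEP) = 405.0 / (24 − 7) = 405.0/17.0 = 23.824 mL/cmH2O.
τ = R × C = 20.0 × 0.02382 L/cmH2O = 0.4764 s.
t = −τ·ln(1 − 0.99) = −0.4764·ln(0.01) = 2.194 s.

2.19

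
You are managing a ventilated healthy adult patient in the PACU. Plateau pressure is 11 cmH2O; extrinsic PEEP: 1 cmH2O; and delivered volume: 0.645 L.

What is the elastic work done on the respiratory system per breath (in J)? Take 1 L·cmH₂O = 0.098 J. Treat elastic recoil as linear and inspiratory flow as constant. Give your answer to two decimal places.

Elastic work ≈ ½ × (Pplat − PEEP) × Vt = 0.5 × (11 − 1) × 0.645 L = 0.5 × 10.0 × 0.645 = 3.225 L·cmH2O.
× 0.098 J/(L·cmH2O) → 0.3161 J.

0.32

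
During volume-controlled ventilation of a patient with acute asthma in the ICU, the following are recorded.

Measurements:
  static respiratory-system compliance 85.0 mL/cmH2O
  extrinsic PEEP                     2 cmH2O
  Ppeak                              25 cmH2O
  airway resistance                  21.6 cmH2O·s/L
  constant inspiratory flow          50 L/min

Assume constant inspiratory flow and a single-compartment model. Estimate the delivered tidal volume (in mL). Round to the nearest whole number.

425

Flow: 50 L/min ÷ 60 = 0.8333 L/s.
Equation of motion (constant flow): PIP = Vt/C + R·V̇ + PEEP.
Vt/C = PIP − R·V̇ − PEEP = 25 − 17.999 − 2 = 5.001 cmH2O.
Vt = C × 5.001 = 85.0 × 5.001 = 425.09 mL.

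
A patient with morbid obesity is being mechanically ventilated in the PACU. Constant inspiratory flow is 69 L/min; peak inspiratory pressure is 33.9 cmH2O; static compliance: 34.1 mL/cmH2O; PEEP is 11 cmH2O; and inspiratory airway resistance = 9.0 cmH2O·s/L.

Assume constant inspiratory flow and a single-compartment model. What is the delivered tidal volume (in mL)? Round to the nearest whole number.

428

Flow: 69 L/min ÷ 60 = 1.15 L/s.
Equation of motion (constant flow): PIP = Vt/C + R·V̇ + PEEP.
Vt/C = PIP − R·V̇ − PEEP = 33.9 − 10.35 − 11 = 12.55 cmH2O.
Vt = C × 12.55 = 34.1 × 12.55 = 427.96 mL.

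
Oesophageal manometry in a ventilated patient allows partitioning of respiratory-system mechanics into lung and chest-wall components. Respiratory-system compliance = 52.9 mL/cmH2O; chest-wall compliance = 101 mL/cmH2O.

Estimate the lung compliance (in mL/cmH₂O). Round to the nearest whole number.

111

1/CL = 1/Crs − 1/Ccw.
1/CL = 1/52.9 − 1/101 = 0.009003.
CL = 111.07 mL/cmH2O.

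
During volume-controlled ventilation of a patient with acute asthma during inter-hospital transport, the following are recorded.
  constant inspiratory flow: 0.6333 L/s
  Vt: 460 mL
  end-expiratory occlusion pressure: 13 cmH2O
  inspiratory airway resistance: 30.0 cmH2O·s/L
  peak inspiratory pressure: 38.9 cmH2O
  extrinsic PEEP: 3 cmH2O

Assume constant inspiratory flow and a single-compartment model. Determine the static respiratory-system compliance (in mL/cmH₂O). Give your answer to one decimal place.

66.7

Total PEEP = 13 cmH2O (set 3 + intrinsic 10); this is the baseline alveolar pressure.
Equation of motion (constant flow): PIP = Vt/C + R·V̇ + PEEP.
Vt/C = PIP − R·V̇ − PEEP = 38.9 − 30.0×0.6333 − 13 = 38.9 − 18.999 − 13 = 6.901 cmH2O.
C = Vt / 6.901 = 460 / 6.901 = 66.657 mL/cmH2O.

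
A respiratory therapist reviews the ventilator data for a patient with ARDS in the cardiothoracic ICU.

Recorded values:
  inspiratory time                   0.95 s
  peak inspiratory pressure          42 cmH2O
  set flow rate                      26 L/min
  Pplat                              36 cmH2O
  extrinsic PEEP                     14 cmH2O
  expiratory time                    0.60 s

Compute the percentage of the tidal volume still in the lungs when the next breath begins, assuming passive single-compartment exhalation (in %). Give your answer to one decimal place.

Flow: 26 L/min ÷ 60 = 0.4333 L/s.
Vt = flow × Ti = 0.4333 L/s × 0.95 s × 1000 mL/L = 411.64 mL.
R = (PIP − Pplat)/V̇ = (42 − 36) / 0.4333 = 6.0/0.4333 = 13.847 cmH2O·s/L.
C = Vt/(Pplat − PEEP) = 411.64 / (36 − 14) = 411.64/22.0 = 18.711 mL/cmH2O.
τ = R × C = 13.847 × 0.01871 L/cmH2O = 0.2591 s.
Fraction remaining at end-expiration = e^(−Te/τ) = e^(−0.60/0.2591) = 0.0987 → 9.87%.

9.9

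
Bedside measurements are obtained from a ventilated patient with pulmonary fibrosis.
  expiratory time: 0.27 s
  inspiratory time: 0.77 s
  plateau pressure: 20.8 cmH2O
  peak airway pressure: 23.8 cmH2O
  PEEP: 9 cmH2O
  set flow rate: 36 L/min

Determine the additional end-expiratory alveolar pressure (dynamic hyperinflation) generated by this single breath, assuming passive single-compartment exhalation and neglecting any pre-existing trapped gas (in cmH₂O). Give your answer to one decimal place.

3.0

Flow: 36 L/min ÷ 60 = 0.6 L/s.
Vt = flow × Ti = 0.6 L/s × 0.77 s × 1000 mL/L = 462.0 mL.
R = (PIP − Pplat)/V̇ = (23.8 − 20.8) / 0.6 = 3.0/0.6 = 5.0 cmH2O·s/L.
C = Vt/(Pplat − PEEP) = 462.0 / (20.8 − 9) = 462.0/11.8 = 39.153 mL/cmH2O.
τ = R × C = 5.0 × 0.03915 L/cmH2O = 0.1958 s.
Fraction remaining = e^(−Te/τ) = e^(−0.27/0.1958) = 0.2518; trapped volume = 462.0 × 0.2518 = 116.33 mL.
Additional alveolar pressure from trapping ≈ V_trapped / C = 116.33 / 39.153 = 2.971 cmH2O.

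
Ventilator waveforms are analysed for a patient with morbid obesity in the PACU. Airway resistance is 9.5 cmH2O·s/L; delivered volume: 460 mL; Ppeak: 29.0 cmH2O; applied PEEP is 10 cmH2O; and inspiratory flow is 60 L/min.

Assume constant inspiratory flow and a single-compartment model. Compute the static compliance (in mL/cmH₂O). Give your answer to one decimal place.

Flow: 60 L/min ÷ 60 = 1 L/s.
Equation of motion (constant flow): PIP = Vt/C + R·V̇ + PEEP.
Vt/C = PIP − R·V̇ − PEEP = 29.0 − 9.5×1 − 10 = 29.0 − 9.5 − 10 = 9.5 cmH2O.
C = Vt / 9.5 = 460 / 9.5 = 48.421 mL/cmH2O.

48.4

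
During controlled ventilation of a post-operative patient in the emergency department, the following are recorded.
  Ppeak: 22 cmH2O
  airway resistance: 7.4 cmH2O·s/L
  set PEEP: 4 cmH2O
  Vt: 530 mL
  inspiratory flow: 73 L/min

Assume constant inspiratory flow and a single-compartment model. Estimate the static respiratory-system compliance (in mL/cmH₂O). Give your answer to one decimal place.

Flow: 73 L/min ÷ 60 = 1.2167 L/s.
Equation of motion (constant flow): PIP = Vt/C + R·V̇ + PEEP.
Vt/C = PIP − R·V̇ − PEEP = 22 − 7.4×1.2167 − 4 = 22 − 9.004 − 4 = 8.996 cmH2O.
C = Vt / 8.996 = 530 / 8.996 = 58.915 mL/cmH2O.

58.9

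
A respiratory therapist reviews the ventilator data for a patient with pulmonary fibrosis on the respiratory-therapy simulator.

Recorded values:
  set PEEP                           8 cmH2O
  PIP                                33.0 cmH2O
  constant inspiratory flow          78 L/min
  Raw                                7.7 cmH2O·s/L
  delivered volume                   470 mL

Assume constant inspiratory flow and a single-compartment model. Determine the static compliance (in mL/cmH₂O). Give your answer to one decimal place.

31.4

Flow: 78 L/min ÷ 60 = 1.3 L/s.
Equation of motion (constant flow): PIP = Vt/C + R·V̇ + PEEP.
Vt/C = PIP − R·V̇ − PEEP = 33.0 − 7.7×1.3 − 8 = 33.0 − 10.01 − 8 = 14.99 cmH2O.
C = Vt / 14.99 = 470 / 14.99 = 31.354 mL/cmH2O.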